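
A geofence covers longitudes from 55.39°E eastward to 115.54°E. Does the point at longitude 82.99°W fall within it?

No

Band width going east from +55.39° to +115.54°: ((115.54 − 55.39) mod 360) = 60.15°.
Offset of -82.99° east of the west edge: ((-82.99 − 55.39) mod 360) = 221.62°.
221.62° > 60.15° ⇒ outside.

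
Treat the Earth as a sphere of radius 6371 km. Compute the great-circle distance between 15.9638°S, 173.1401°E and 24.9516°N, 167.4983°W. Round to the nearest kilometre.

5010 km

Δλ = -167.4983 − 173.1401 = -340.6384°; wrapped into (−180°, 180°]: 19.3616°.
Δφ = 24.9516 − -15.9638 = 40.9154°.
a = sin²(Δφ/2) + cos φ₁ · cos φ₂ · sin²(Δλ/2) = 0.146811.
c = 2·atan2(√a, √(1−a)) = 0.78643 rad → d = 6371·c ≈ 5010.33 km.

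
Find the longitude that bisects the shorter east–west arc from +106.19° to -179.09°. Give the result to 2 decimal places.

Signed shortest Δλ from +106.19° to -179.09° is +74.72°.
Midpoint longitude = +106.19° + (+74.72°)/2 = +106.19° + 37.36° = +143.55°.
(The naïve average (+106.19 + -179.09)/2 = -36.45° is on the wrong side of the globe.)

+143.55°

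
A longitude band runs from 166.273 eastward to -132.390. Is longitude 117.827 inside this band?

Band width going east from +166.273° to -132.390°: ((-132.390 − 166.273) mod 360) = 61.337°.
Offset of +117.827° east of the west edge: ((117.827 − 166.273) mod 360) = 311.554°.
311.554° > 61.337° ⇒ outside.

No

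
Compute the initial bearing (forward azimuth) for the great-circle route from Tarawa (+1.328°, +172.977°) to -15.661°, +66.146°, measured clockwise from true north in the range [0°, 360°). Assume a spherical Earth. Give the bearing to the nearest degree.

254°

Δλ = 66.146 − 172.977 = -106.831°.
θ = atan2( sin Δλ · cos φ₂ , cos φ₁ · sin φ₂ − sin φ₁ · cos φ₂ · cos Δλ )
  = atan2(-0.92163, -0.26341) = -105.950° → normalised to [0°, 360°): 254.050°.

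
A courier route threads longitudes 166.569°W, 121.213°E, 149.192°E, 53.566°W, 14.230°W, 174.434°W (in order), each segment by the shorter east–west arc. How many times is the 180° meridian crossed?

Leg 1: -166.569° → +121.213°, shortest Δλ = -72.218° (west) — crosses 180°.
Leg 2: +121.213° → +149.192°, shortest Δλ = 27.979° (east) — does not cross 180°.
Leg 3: +149.192° → -53.566°, shortest Δλ = 157.242° (east) — crosses 180°.
Leg 4: -53.566° → -14.230°, shortest Δλ = 39.336° (east) — does not cross 180°.
Leg 5: -14.230° → -174.434°, shortest Δλ = -160.204° (west) — does not cross 180°.
Total crossings: 2.

2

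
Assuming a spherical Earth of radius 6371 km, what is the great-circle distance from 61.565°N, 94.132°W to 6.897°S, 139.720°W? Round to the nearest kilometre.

Δλ = -139.720 − -94.132 = -45.588°.
Δφ = -6.897 − 61.565 = -68.462°.
a = sin²(Δφ/2) + cos φ₁ · cos φ₂ · sin²(Δλ/2) = 0.387392.
c = 2·atan2(√a, √(1−a)) = 1.34363 rad → d = 6371·c ≈ 8560.28 km.

8560 km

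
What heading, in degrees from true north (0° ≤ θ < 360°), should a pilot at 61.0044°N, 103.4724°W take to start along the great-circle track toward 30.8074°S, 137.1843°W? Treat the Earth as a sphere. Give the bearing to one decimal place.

Δλ = -137.1843 − -103.4724 = -33.7119°.
θ = atan2( sin Δλ · cos φ₂ , cos φ₁ · sin φ₂ − sin φ₁ · cos φ₂ · cos Δλ )
  = atan2(-0.47670, -0.87317) = -151.368° → normalised to [0°, 360°): 208.632°.

208.6°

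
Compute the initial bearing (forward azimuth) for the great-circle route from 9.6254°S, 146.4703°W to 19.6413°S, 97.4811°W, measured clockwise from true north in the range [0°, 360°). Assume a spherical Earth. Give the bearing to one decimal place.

Δλ = -97.4811 − -146.4703 = 48.9892°.
θ = atan2( sin Δλ · cos φ₂ , cos φ₁ · sin φ₂ − sin φ₁ · cos φ₂ · cos Δλ )
  = atan2(0.71068, -0.22806) = 107.792° → normalised to [0°, 360°): 107.792°.

107.8°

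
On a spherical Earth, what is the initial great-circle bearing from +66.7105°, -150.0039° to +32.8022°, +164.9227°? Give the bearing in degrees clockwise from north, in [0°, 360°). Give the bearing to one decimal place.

240.9°

Δλ = 164.9227 − -150.0039 = 314.9266°; wrapped into (−180°, 180°]: -45.0734°.
θ = atan2( sin Δλ · cos φ₂ , cos φ₁ · sin φ₂ − sin φ₁ · cos φ₂ · cos Δλ )
  = atan2(-0.59512, -0.33104) = -119.085° → normalised to [0°, 360°): 240.915°.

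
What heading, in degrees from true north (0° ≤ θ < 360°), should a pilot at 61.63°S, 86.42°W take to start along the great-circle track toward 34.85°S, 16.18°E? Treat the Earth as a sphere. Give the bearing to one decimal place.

Δλ = 16.18 − -86.42 = 102.60°.
θ = atan2( sin Δλ · cos φ₂ , cos φ₁ · sin φ₂ − sin φ₁ · cos φ₂ · cos Δλ )
  = atan2(0.80089, -0.42904) = 118.178° → normalised to [0°, 360°): 118.178°.

118.2°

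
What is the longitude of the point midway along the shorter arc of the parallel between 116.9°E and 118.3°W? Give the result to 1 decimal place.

Signed shortest Δλ from +116.9° to -118.3° is +124.8°.
Midpoint longitude = +116.9° + (+124.8°)/2 = +116.9° + 62.4° = +179.3°.
(The naïve average (+116.9 + -118.3)/2 = -0.7° is on the wrong side of the globe.)

179.3°E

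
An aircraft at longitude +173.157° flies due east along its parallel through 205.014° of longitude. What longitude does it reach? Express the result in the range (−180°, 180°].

+18.171°

Start at +173.157°; shift +205.014° → +378.171°.
+378.171° lies outside (−180°, 180°]; subtract 360° → +18.171°.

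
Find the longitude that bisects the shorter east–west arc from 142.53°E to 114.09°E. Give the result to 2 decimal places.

128.31°E

Signed shortest Δλ from +142.53° to +114.09° is -28.44°.
Midpoint longitude = +142.53° + (-28.44°)/2 = +142.53° − 14.22° = +128.31°.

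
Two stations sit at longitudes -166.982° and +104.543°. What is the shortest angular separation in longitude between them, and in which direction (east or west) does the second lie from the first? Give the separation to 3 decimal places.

Raw difference: 104.543 − -166.982 = 271.525°.
Normalise into (−180°, 180°]: 271.525° − 360° = -88.475°.
Negative ⇒ the second point lies to the west; separation 88.475°.

88.475° west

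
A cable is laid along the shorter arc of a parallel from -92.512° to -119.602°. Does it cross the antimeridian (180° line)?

No

Signed shortest Δλ = ((-119.602 − -92.512 + 180) mod 360) − 180 = -27.09°.
Going west by 27.09° from -92.512° reaches -119.602° without touching 180°.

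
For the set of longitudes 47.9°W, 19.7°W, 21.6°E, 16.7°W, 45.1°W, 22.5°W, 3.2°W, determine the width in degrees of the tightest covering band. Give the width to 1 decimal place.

Sort the longitudes: -47.9°, -45.1°, -22.5°, -19.7°, -16.7°, -3.2°, +21.6°.
Eastward gaps between consecutive values (wrapping around): 2.8°, 22.6°, 2.8°, 3.0°, 13.5°, 24.8°, 290.5°.
Largest gap = 290.5° ⇒ minimal covering band is its complement: 360° − 290.5° = 69.5°.
Band runs from -47.9° eastward to +21.6°.

69.5°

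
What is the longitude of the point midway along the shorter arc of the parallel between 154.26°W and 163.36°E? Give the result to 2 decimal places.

175.45°W

Signed shortest Δλ from -154.26° to +163.36° is -42.38°.
Midpoint longitude = -154.26° + (-42.38°)/2 = -154.26° − 21.19° = -175.45°.
(The naïve average (-154.26 + +163.36)/2 = 4.55° is on the wrong side of the globe.)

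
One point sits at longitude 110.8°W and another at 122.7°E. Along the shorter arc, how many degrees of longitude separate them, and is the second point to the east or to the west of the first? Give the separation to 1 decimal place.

126.5° west

Raw difference: 122.7 − -110.8 = 233.5°.
Normalise into (−180°, 180°]: 233.5° − 360° = -126.5°.
Negative ⇒ the second point lies to the west; separation 126.5°.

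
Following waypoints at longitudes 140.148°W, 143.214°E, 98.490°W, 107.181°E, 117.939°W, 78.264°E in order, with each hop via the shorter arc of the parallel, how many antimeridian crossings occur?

5

Leg 1: -140.148° → +143.214°, shortest Δλ = -76.638° (west) — crosses 180°.
Leg 2: +143.214° → -98.490°, shortest Δλ = 118.296° (east) — crosses 180°.
Leg 3: -98.490° → +107.181°, shortest Δλ = -154.329° (west) — crosses 180°.
Leg 4: +107.181° → -117.939°, shortest Δλ = 134.88° (east) — crosses 180°.
Leg 5: -117.939° → +78.264°, shortest Δλ = -163.797° (west) — crosses 180°.
Total crossings: 5.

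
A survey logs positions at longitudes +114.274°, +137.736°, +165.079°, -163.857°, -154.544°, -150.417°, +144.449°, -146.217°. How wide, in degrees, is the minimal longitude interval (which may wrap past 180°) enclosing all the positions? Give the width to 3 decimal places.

99.509°

Sort the longitudes: -163.857°, -154.544°, -150.417°, -146.217°, +114.274°, +137.736°, +144.449°, +165.079°.
Eastward gaps between consecutive values (wrapping around): 9.313°, 4.127°, 4.200°, 260.491°, 23.462°, 6.713°, 20.630°, 31.064°.
Largest gap = 260.491° ⇒ minimal covering band is its complement: 360° − 260.491° = 99.509°.
Band runs from +114.274° eastward to -146.217°, crossing the antimeridian.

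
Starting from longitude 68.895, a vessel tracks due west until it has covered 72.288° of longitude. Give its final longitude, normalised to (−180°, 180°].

Start at +68.895°; shift −72.288° → -3.393°.
-3.393° already lies in (−180°, 180°].

-3.393°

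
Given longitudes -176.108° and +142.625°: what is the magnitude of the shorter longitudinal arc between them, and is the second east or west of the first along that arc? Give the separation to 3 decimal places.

41.267° west

Raw difference: 142.625 − -176.108 = 318.733°.
Normalise into (−180°, 180°]: 318.733° − 360° = -41.267°.
Negative ⇒ the second point lies to the west; separation 41.267°.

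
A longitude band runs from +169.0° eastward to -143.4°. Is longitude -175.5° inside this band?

Band width going east from +169.0° to -143.4°: ((-143.4 − 169.0) mod 360) = 47.6°.
Offset of -175.5° east of the west edge: ((-175.5 − 169.0) mod 360) = 15.5°.
15.5° ≤ 47.6° ⇒ inside.

Yes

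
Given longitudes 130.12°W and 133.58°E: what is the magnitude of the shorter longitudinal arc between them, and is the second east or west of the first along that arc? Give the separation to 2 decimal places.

Raw difference: 133.58 − -130.12 = 263.7°.
Normalise into (−180°, 180°]: 263.7° − 360° = -96.3°.
Negative ⇒ the second point lies to the west; separation 96.30°.

96.30° west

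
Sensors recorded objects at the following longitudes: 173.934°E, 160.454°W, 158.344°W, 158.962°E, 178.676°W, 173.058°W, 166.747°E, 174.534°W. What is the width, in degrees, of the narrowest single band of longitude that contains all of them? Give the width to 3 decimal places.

42.694°

Sort the longitudes: -178.676°, -174.534°, -173.058°, -160.454°, -158.344°, +158.962°, +166.747°, +173.934°.
Eastward gaps between consecutive values (wrapping around): 4.142°, 1.476°, 12.604°, 2.110°, 317.306°, 7.785°, 7.187°, 7.390°.
Largest gap = 317.306° ⇒ minimal covering band is its complement: 360° − 317.306° = 42.694°.
Band runs from +158.962° eastward to -158.344°, crossing the antimeridian.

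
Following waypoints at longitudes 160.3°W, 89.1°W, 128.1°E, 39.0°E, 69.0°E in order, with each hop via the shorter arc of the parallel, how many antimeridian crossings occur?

Leg 1: -160.3° → -89.1°, shortest Δλ = 71.2° (east) — does not cross 180°.
Leg 2: -89.1° → +128.1°, shortest Δλ = -142.8° (west) — crosses 180°.
Leg 3: +128.1° → +39.0°, shortest Δλ = -89.1° (west) — does not cross 180°.
Leg 4: +39.0° → +69.0°, shortest Δλ = 30.0° (east) — does not cross 180°.
Total crossings: 1.

1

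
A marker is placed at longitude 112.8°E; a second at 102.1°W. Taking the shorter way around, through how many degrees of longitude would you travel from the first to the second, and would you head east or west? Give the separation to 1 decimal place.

Raw difference: -102.1 − 112.8 = -214.9°.
Normalise into (−180°, 180°]: -214.9° + 360° = 145.1°.
Positive ⇒ the second point lies to the east; separation 145.1°.

145.1° east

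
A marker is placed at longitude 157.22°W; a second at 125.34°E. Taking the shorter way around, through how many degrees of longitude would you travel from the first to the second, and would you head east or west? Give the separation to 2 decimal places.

77.44° west

Raw difference: 125.34 − -157.22 = 282.56°.
Normalise into (−180°, 180°]: 282.56° − 360° = -77.44°.
Negative ⇒ the second point lies to the west; separation 77.44°.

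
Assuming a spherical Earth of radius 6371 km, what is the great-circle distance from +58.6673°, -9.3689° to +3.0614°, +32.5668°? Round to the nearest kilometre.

7162 km

Δλ = 32.5668 − -9.3689 = 41.9357°.
Δφ = 3.0614 − 58.6673 = -55.6059°.
a = sin²(Δφ/2) + cos φ₁ · cos φ₂ · sin²(Δλ/2) = 0.284052.
c = 2·atan2(√a, √(1−a)) = 1.12420 rad → d = 6371·c ≈ 7162.29 km.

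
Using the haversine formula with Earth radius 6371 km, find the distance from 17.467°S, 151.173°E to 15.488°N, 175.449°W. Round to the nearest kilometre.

5178 km

Δλ = -175.449 − 151.173 = -326.622°; wrapped into (−180°, 180°]: 33.378°.
Δφ = 15.488 − -17.467 = 32.955°.
a = sin²(Δφ/2) + cos φ₁ · cos φ₂ · sin²(Δλ/2) = 0.156262.
c = 2·atan2(√a, √(1−a)) = 0.81279 rad → d = 6371·c ≈ 5178.28 km.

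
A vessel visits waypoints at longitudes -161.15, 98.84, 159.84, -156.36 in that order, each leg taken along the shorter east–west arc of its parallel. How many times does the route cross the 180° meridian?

Leg 1: -161.15° → +98.84°, shortest Δλ = -100.01° (west) — crosses 180°.
Leg 2: +98.84° → +159.84°, shortest Δλ = 61.0° (east) — does not cross 180°.
Leg 3: +159.84° → -156.36°, shortest Δλ = 43.8° (east) — crosses 180°.
Total crossings: 2.

2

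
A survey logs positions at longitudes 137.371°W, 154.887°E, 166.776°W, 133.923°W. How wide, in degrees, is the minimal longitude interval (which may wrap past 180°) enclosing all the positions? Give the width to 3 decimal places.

Sort the longitudes: -166.776°, -137.371°, -133.923°, +154.887°.
Eastward gaps between consecutive values (wrapping around): 29.405°, 3.448°, 288.810°, 38.337°.
Largest gap = 288.810° ⇒ minimal covering band is its complement: 360° − 288.810° = 71.190°.
Band runs from +154.887° eastward to -133.923°, crossing the antimeridian.

71.190°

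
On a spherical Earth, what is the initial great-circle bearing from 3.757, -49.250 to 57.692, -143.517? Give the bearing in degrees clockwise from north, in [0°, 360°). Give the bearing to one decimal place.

327.8°

Δλ = -143.517 − -49.250 = -94.267°.
θ = atan2( sin Δλ · cos φ₂ , cos φ₁ · sin φ₂ − sin φ₁ · cos φ₂ · cos Δλ )
  = atan2(-0.53299, 0.84598) = -32.212° → normalised to [0°, 360°): 327.788°.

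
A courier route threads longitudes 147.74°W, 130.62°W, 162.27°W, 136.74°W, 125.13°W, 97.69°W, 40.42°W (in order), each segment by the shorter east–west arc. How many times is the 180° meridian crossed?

0

Leg 1: -147.74° → -130.62°, shortest Δλ = 17.12° (east) — does not cross 180°.
Leg 2: -130.62° → -162.27°, shortest Δλ = -31.65° (west) — does not cross 180°.
Leg 3: -162.27° → -136.74°, shortest Δλ = 25.53° (east) — does not cross 180°.
Leg 4: -136.74° → -125.13°, shortest Δλ = 11.61° (east) — does not cross 180°.
Leg 5: -125.13° → -97.69°, shortest Δλ = 27.44° (east) — does not cross 180°.
Leg 6: -97.69° → -40.42°, shortest Δλ = 57.27° (east) — does not cross 180°.
Total crossings: 0.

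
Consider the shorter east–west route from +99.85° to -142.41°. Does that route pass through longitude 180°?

Yes

Naïve |-142.41 − 99.85| = 242.26° > 180°, so the shorter arc goes the other way round — across 180°.
Signed shortest Δλ = ((-142.41 − 99.85 + 180) mod 360) − 180 = 117.74°.
Going east by 117.74° from +99.85° passes through 180° before reaching -142.41°.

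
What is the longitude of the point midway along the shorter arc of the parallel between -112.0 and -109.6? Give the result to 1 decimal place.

Signed shortest Δλ from -112.0° to -109.6° is +2.4°.
Midpoint longitude = -112.0° + (+2.4°)/2 = -112.0° + 1.2° = -110.8°.

-110.8°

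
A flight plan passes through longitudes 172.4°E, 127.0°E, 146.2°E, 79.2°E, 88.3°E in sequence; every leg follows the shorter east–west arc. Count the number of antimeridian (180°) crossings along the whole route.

0

Leg 1: +172.4° → +127.0°, shortest Δλ = -45.4° (west) — does not cross 180°.
Leg 2: +127.0° → +146.2°, shortest Δλ = 19.2° (east) — does not cross 180°.
Leg 3: +146.2° → +79.2°, shortest Δλ = -67.0° (west) — does not cross 180°.
Leg 4: +79.2° → +88.3°, shortest Δλ = 9.1° (east) — does not cross 180°.
Total crossings: 0.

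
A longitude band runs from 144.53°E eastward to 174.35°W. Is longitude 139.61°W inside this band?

Band width going east from +144.53° to -174.35°: ((-174.35 − 144.53) mod 360) = 41.12°.
Offset of -139.61° east of the west edge: ((-139.61 − 144.53) mod 360) = 75.86°.
75.86° > 41.12° ⇒ outside.

No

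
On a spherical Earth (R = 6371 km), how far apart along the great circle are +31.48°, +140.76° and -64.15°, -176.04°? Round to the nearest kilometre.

Δλ = -176.04 − 140.76 = -316.80°; wrapped into (−180°, 180°]: 43.20°.
Δφ = -64.15 − 31.48 = -95.63°.
a = sin²(Δφ/2) + cos φ₁ · cos φ₂ · sin²(Δλ/2) = 0.599443.
c = 2·atan2(√a, √(1−a)) = 1.77102 rad → d = 6371·c ≈ 11283.15 km.

11283 km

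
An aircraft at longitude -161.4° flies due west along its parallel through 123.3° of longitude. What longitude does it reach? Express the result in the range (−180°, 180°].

+75.3°

Start at -161.4°; shift −123.3° → -284.7°.
-284.7° lies outside (−180°, 180°]; add 360° → +75.3°.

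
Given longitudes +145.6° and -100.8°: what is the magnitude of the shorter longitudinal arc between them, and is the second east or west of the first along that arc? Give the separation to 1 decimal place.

Raw difference: -100.8 − 145.6 = -246.4°.
Normalise into (−180°, 180°]: -246.4° + 360° = 113.6°.
Positive ⇒ the second point lies to the east; separation 113.6°.

113.6° east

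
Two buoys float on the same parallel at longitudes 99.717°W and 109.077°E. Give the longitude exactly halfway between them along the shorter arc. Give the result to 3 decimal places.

175.320°W

Signed shortest Δλ from -99.717° to +109.077° is -151.206°.
Midpoint longitude = -99.717° + (-151.206°)/2 = -99.717° − 75.603° = -175.320°.
(The naïve average (-99.717 + +109.077)/2 = 4.68° is on the wrong side of the globe.)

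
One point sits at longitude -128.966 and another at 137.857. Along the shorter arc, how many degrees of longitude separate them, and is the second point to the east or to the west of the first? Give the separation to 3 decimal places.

93.177° west

Raw difference: 137.857 − -128.966 = 266.823°.
Normalise into (−180°, 180°]: 266.823° − 360° = -93.177°.
Negative ⇒ the second point lies to the west; separation 93.177°.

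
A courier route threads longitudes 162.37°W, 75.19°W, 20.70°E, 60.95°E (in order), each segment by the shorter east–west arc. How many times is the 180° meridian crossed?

Leg 1: -162.37° → -75.19°, shortest Δλ = 87.18° (east) — does not cross 180°.
Leg 2: -75.19° → +20.70°, shortest Δλ = 95.89° (east) — does not cross 180°.
Leg 3: +20.70° → +60.95°, shortest Δλ = 40.25° (east) — does not cross 180°.
Total crossings: 0.

0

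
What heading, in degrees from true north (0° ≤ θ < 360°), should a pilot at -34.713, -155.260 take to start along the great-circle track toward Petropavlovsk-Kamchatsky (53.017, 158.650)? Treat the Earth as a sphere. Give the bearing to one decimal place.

Δλ = 158.650 − -155.260 = 313.910°; wrapped into (−180°, 180°]: -46.090°.
θ = atan2( sin Δλ · cos φ₂ , cos φ₁ · sin φ₂ − sin φ₁ · cos φ₂ · cos Δλ )
  = atan2(-0.43339, 0.89422) = -25.858° → normalised to [0°, 360°): 334.142°.

334.1°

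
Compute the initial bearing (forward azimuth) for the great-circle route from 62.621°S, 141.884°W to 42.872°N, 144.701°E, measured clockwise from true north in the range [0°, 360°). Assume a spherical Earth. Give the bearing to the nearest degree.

Δλ = 144.701 − -141.884 = 286.585°; wrapped into (−180°, 180°]: -73.415°.
θ = atan2( sin Δλ · cos φ₂ , cos φ₁ · sin φ₂ − sin φ₁ · cos φ₂ · cos Δλ )
  = atan2(-0.70239, 0.49864) = -54.628° → normalised to [0°, 360°): 305.372°.

305°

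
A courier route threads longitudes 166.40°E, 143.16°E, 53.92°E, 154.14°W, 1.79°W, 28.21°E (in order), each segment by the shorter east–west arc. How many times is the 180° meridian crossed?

1

Leg 1: +166.40° → +143.16°, shortest Δλ = -23.24° (west) — does not cross 180°.
Leg 2: +143.16° → +53.92°, shortest Δλ = -89.24° (west) — does not cross 180°.
Leg 3: +53.92° → -154.14°, shortest Δλ = 151.94° (east) — crosses 180°.
Leg 4: -154.14° → -1.79°, shortest Δλ = 152.35° (east) — does not cross 180°.
Leg 5: -1.79° → +28.21°, shortest Δλ = 30.0° (east) — does not cross 180°.
Total crossings: 1.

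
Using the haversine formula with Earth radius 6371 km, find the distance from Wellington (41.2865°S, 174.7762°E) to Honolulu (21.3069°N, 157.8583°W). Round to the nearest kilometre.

7511 km

Δλ = -157.8583 − 174.7762 = -332.6345°; wrapped into (−180°, 180°]: 27.3655°.
Δφ = 21.3069 − -41.2865 = 62.5934°.
a = sin²(Δφ/2) + cos φ₁ · cos φ₂ · sin²(Δλ/2) = 0.309020.
c = 2·atan2(√a, √(1−a)) = 1.17888 rad → d = 6371·c ≈ 7510.64 km.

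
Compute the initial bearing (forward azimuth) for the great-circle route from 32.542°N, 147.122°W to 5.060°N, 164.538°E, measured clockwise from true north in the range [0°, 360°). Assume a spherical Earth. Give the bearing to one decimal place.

249.3°

Δλ = 164.538 − -147.122 = 311.660°; wrapped into (−180°, 180°]: -48.340°.
θ = atan2( sin Δλ · cos φ₂ , cos φ₁ · sin φ₂ − sin φ₁ · cos φ₂ · cos Δλ )
  = atan2(-0.74419, -0.28181) = -110.741° → normalised to [0°, 360°): 249.259°.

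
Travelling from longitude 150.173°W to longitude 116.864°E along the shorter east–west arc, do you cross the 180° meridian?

Yes

Naïve |116.864 − -150.173| = 267.037° > 180°, so the shorter arc goes the other way round — across 180°.
Signed shortest Δλ = ((116.864 − -150.173 + 180) mod 360) − 180 = -92.963°.
Going west by 92.963° from -150.173° passes through 180° before reaching +116.864°.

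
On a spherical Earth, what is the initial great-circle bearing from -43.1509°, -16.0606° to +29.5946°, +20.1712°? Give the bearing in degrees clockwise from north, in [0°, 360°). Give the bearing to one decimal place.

31.5°

Δλ = 20.1712 − -16.0606 = 36.2318°.
θ = atan2( sin Δλ · cos φ₂ , cos φ₁ · sin φ₂ − sin φ₁ · cos φ₂ · cos Δλ )
  = atan2(0.51395, 0.84000) = 31.460° → normalised to [0°, 360°): 31.460°.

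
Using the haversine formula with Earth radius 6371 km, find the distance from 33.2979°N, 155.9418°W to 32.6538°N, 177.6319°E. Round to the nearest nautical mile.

Δλ = 177.6319 − -155.9418 = 333.5737°; wrapped into (−180°, 180°]: -26.4263°.
Δφ = 32.6538 − 33.2979 = -0.6441°.
a = sin²(Δφ/2) + cos φ₁ · cos φ₂ · sin²(Δλ/2) = 0.036798.
c = 2·atan2(√a, √(1−a)) = 0.38605 rad → d = 6371·c ≈ 2459.53 km ≈ 1328.04 nmi.

1328 nmi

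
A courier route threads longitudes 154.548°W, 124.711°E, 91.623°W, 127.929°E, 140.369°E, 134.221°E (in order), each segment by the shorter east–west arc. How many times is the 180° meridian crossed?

3

Leg 1: -154.548° → +124.711°, shortest Δλ = -80.741° (west) — crosses 180°.
Leg 2: +124.711° → -91.623°, shortest Δλ = 143.666° (east) — crosses 180°.
Leg 3: -91.623° → +127.929°, shortest Δλ = -140.448° (west) — crosses 180°.
Leg 4: +127.929° → +140.369°, shortest Δλ = 12.44° (east) — does not cross 180°.
Leg 5: +140.369° → +134.221°, shortest Δλ = -6.148° (west) — does not cross 180°.
Total crossings: 3.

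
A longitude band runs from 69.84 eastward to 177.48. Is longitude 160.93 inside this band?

Yes

Band width going east from +69.84° to +177.48°: ((177.48 − 69.84) mod 360) = 107.64°.
Offset of +160.93° east of the west edge: ((160.93 − 69.84) mod 360) = 91.09°.
91.09° ≤ 107.64° ⇒ inside.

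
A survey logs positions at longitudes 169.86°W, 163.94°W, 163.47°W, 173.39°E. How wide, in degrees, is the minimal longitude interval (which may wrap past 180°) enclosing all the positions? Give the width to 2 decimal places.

23.14°

Sort the longitudes: -169.86°, -163.94°, -163.47°, +173.39°.
Eastward gaps between consecutive values (wrapping around): 5.92°, 0.47°, 336.86°, 16.75°.
Largest gap = 336.86° ⇒ minimal covering band is its complement: 360° − 336.86° = 23.14°.
Band runs from +173.39° eastward to -163.47°, crossing the antimeridian.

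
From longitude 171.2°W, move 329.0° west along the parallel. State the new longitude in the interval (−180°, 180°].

140.2°W

Start at -171.2°; shift −329.0° → -500.2°.
-500.2° lies outside (−180°, 180°]; add 360° → -140.2°.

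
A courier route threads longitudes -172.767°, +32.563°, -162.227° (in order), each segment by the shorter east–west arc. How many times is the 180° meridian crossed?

Leg 1: -172.767° → +32.563°, shortest Δλ = -154.67° (west) — crosses 180°.
Leg 2: +32.563° → -162.227°, shortest Δλ = 165.21° (east) — crosses 180°.
Total crossings: 2.

2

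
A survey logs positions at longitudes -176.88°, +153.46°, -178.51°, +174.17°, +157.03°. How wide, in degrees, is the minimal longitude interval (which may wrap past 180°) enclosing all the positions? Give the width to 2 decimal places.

29.66°

Sort the longitudes: -178.51°, -176.88°, +153.46°, +157.03°, +174.17°.
Eastward gaps between consecutive values (wrapping around): 1.63°, 330.34°, 3.57°, 17.14°, 7.32°.
Largest gap = 330.34° ⇒ minimal covering band is its complement: 360° − 330.34° = 29.66°.
Band runs from +153.46° eastward to -176.88°, crossing the antimeridian.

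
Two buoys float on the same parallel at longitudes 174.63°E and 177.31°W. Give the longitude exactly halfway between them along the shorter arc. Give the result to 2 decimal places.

178.66°E

Signed shortest Δλ from +174.63° to -177.31° is +8.06°.
Midpoint longitude = +174.63° + (+8.06°)/2 = +174.63° + 4.03° = +178.66°.
(The naïve average (+174.63 + -177.31)/2 = -1.34° is on the wrong side of the globe.)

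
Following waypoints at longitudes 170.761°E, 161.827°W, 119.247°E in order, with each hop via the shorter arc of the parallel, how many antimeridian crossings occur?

2

Leg 1: +170.761° → -161.827°, shortest Δλ = 27.412° (east) — crosses 180°.
Leg 2: -161.827° → +119.247°, shortest Δλ = -78.926° (west) — crosses 180°.
Total crossings: 2.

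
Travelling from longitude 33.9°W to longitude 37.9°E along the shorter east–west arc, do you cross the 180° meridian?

Signed shortest Δλ = ((37.9 − -33.9 + 180) mod 360) − 180 = 71.8°.
Going east by 71.8° from -33.9° reaches +37.9° without touching 180°.

No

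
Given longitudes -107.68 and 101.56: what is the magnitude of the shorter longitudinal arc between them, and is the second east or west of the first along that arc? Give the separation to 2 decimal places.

Raw difference: 101.56 − -107.68 = 209.24°.
Normalise into (−180°, 180°]: 209.24° − 360° = -150.76°.
Negative ⇒ the second point lies to the west; separation 150.76°.

150.76° west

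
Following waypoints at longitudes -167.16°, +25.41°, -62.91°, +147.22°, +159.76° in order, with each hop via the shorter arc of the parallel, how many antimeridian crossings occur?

2

Leg 1: -167.16° → +25.41°, shortest Δλ = -167.43° (west) — crosses 180°.
Leg 2: +25.41° → -62.91°, shortest Δλ = -88.32° (west) — does not cross 180°.
Leg 3: -62.91° → +147.22°, shortest Δλ = -149.87° (west) — crosses 180°.
Leg 4: +147.22° → +159.76°, shortest Δλ = 12.54° (east) — does not cross 180°.
Total crossings: 2.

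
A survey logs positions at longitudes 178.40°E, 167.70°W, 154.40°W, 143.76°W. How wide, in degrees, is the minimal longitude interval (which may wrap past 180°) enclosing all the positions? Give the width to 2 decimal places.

37.84°

Sort the longitudes: -167.70°, -154.40°, -143.76°, +178.40°.
Eastward gaps between consecutive values (wrapping around): 13.30°, 10.64°, 322.16°, 13.90°.
Largest gap = 322.16° ⇒ minimal covering band is its complement: 360° − 322.16° = 37.84°.
Band runs from +178.40° eastward to -143.76°, crossing the antimeridian.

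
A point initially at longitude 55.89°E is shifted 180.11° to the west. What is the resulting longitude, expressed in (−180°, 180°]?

124.22°W

Start at +55.89°; shift −180.11° → -124.22°.
-124.22° already lies in (−180°, 180°].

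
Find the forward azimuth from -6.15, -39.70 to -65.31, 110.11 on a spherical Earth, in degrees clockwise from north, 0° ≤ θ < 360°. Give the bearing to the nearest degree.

Δλ = 110.11 − -39.70 = 149.81°.
θ = atan2( sin Δλ · cos φ₂ , cos φ₁ · sin φ₂ − sin φ₁ · cos φ₂ · cos Δλ )
  = atan2(0.21005, -0.94203) = 167.430° → normalised to [0°, 360°): 167.430°.

167°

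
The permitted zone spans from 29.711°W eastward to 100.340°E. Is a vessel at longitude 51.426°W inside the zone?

No

Band width going east from -29.711° to +100.340°: ((100.340 − -29.711) mod 360) = 130.051°.
Offset of -51.426° east of the west edge: ((-51.426 − -29.711) mod 360) = 338.285°.
338.285° > 130.051° ⇒ outside.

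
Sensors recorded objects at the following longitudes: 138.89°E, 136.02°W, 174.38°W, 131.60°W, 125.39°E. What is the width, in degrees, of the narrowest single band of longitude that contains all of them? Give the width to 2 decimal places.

Sort the longitudes: -174.38°, -136.02°, -131.60°, +125.39°, +138.89°.
Eastward gaps between consecutive values (wrapping around): 38.36°, 4.42°, 256.99°, 13.50°, 46.73°.
Largest gap = 256.99° ⇒ minimal covering band is its complement: 360° − 256.99° = 103.01°.
Band runs from +125.39° eastward to -131.60°, crossing the antimeridian.

103.01°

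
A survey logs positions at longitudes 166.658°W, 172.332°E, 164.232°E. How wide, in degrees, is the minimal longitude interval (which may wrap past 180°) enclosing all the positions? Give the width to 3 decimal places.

Sort the longitudes: -166.658°, +164.232°, +172.332°.
Eastward gaps between consecutive values (wrapping around): 330.890°, 8.100°, 21.010°.
Largest gap = 330.890° ⇒ minimal covering band is its complement: 360° − 330.890° = 29.110°.
Band runs from +164.232° eastward to -166.658°, crossing the antimeridian.

29.110°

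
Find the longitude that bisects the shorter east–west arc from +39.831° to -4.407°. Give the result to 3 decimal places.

+17.712°

Signed shortest Δλ from +39.831° to -4.407° is -44.238°.
Midpoint longitude = +39.831° + (-44.238°)/2 = +39.831° − 22.119° = +17.712°.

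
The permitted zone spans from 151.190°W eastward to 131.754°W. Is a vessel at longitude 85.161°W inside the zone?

No

Band width going east from -151.190° to -131.754°: ((-131.754 − -151.190) mod 360) = 19.436°.
Offset of -85.161° east of the west edge: ((-85.161 − -151.190) mod 360) = 66.029°.
66.029° > 19.436° ⇒ outside.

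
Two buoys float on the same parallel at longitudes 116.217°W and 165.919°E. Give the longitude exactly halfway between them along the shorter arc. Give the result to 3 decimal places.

Signed shortest Δλ from -116.217° to +165.919° is -77.864°.
Midpoint longitude = -116.217° + (-77.864°)/2 = -116.217° − 38.932° = -155.149°.
(The naïve average (-116.217 + +165.919)/2 = 24.851° is on the wrong side of the globe.)

155.149°W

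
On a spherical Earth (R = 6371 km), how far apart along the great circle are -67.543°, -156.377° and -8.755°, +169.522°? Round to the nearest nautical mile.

3785 nmi

Δλ = 169.522 − -156.377 = 325.899°; wrapped into (−180°, 180°]: -34.101°.
Δφ = -8.755 − -67.543 = 58.788°.
a = sin²(Δφ/2) + cos φ₁ · cos φ₂ · sin²(Δλ/2) = 0.273356.
c = 2·atan2(√a, √(1−a)) = 1.10035 rad → d = 6371·c ≈ 7010.30 km ≈ 3785.26 nmi.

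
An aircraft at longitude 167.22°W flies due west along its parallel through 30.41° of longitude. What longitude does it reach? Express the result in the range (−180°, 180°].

Start at -167.22°; shift −30.41° → -197.63°.
-197.63° lies outside (−180°, 180°]; add 360° → +162.37°.

162.37°E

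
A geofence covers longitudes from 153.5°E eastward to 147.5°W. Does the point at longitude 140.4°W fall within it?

Band width going east from +153.5° to -147.5°: ((-147.5 − 153.5) mod 360) = 59.0°.
Offset of -140.4° east of the west edge: ((-140.4 − 153.5) mod 360) = 66.1°.
66.1° > 59.0° ⇒ outside.

No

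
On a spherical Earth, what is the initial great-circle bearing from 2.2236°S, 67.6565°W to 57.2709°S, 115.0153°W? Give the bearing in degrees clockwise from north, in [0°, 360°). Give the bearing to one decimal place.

Δλ = -115.0153 − -67.6565 = -47.3588°.
θ = atan2( sin Δλ · cos φ₂ , cos φ₁ · sin φ₂ − sin φ₁ · cos φ₂ · cos Δλ )
  = atan2(-0.39772, -0.82639) = -154.300° → normalised to [0°, 360°): 205.700°.

205.7°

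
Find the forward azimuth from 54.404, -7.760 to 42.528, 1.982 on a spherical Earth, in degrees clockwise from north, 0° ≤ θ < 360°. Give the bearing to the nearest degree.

148°

Δλ = 1.982 − -7.760 = 9.742°.
θ = atan2( sin Δλ · cos φ₂ , cos φ₁ · sin φ₂ − sin φ₁ · cos φ₂ · cos Δλ )
  = atan2(0.12470, -0.19715) = 147.686° → normalised to [0°, 360°): 147.686°.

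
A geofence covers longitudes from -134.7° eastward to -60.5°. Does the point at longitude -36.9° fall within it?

Band width going east from -134.7° to -60.5°: ((-60.5 − -134.7) mod 360) = 74.2°.
Offset of -36.9° east of the west edge: ((-36.9 − -134.7) mod 360) = 97.8°.
97.8° > 74.2° ⇒ outside.

No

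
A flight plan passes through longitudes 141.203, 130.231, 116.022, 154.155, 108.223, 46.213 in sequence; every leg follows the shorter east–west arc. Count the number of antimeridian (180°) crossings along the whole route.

Leg 1: +141.203° → +130.231°, shortest Δλ = -10.972° (west) — does not cross 180°.
Leg 2: +130.231° → +116.022°, shortest Δλ = -14.209° (west) — does not cross 180°.
Leg 3: +116.022° → +154.155°, shortest Δλ = 38.133° (east) — does not cross 180°.
Leg 4: +154.155° → +108.223°, shortest Δλ = -45.932° (west) — does not cross 180°.
Leg 5: +108.223° → +46.213°, shortest Δλ = -62.01° (west) — does not cross 180°.
Total crossings: 0.

0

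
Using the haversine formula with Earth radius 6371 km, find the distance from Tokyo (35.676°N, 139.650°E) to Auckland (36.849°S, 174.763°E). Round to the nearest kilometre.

8842 km

Δλ = 174.763 − 139.650 = 35.113°.
Δφ = -36.849 − 35.676 = -72.525°.
a = sin²(Δφ/2) + cos φ₁ · cos φ₂ · sin²(Δλ/2) = 0.409003.
c = 2·atan2(√a, √(1−a)) = 1.38778 rad → d = 6371·c ≈ 8841.56 km.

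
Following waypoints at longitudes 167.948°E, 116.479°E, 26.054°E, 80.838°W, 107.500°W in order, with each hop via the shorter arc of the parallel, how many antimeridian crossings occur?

Leg 1: +167.948° → +116.479°, shortest Δλ = -51.469° (west) — does not cross 180°.
Leg 2: +116.479° → +26.054°, shortest Δλ = -90.425° (west) — does not cross 180°.
Leg 3: +26.054° → -80.838°, shortest Δλ = -106.892° (west) — does not cross 180°.
Leg 4: -80.838° → -107.500°, shortest Δλ = -26.662° (west) — does not cross 180°.
Total crossings: 0.

0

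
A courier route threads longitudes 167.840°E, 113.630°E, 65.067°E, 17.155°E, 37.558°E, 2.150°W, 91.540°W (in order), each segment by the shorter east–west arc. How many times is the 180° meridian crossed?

0

Leg 1: +167.840° → +113.630°, shortest Δλ = -54.21° (west) — does not cross 180°.
Leg 2: +113.630° → +65.067°, shortest Δλ = -48.563° (west) — does not cross 180°.
Leg 3: +65.067° → +17.155°, shortest Δλ = -47.912° (west) — does not cross 180°.
Leg 4: +17.155° → +37.558°, shortest Δλ = 20.403° (east) — does not cross 180°.
Leg 5: +37.558° → -2.150°, shortest Δλ = -39.708° (west) — does not cross 180°.
Leg 6: -2.150° → -91.540°, shortest Δλ = -89.39° (west) — does not cross 180°.
Total crossings: 0.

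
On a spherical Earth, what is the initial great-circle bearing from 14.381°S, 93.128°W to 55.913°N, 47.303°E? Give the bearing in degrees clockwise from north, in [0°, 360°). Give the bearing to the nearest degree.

27°

Δλ = 47.303 − -93.128 = 140.431°.
θ = atan2( sin Δλ · cos φ₂ , cos φ₁ · sin φ₂ − sin φ₁ · cos φ₂ · cos Δλ )
  = atan2(0.35701, 0.69493) = 27.191° → normalised to [0°, 360°): 27.191°.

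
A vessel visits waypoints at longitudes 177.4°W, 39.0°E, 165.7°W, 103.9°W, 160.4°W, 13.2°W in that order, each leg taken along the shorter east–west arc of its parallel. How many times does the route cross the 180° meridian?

Leg 1: -177.4° → +39.0°, shortest Δλ = -143.6° (west) — crosses 180°.
Leg 2: +39.0° → -165.7°, shortest Δλ = 155.3° (east) — crosses 180°.
Leg 3: -165.7° → -103.9°, shortest Δλ = 61.8° (east) — does not cross 180°.
Leg 4: -103.9° → -160.4°, shortest Δλ = -56.5° (west) — does not cross 180°.
Leg 5: -160.4° → -13.2°, shortest Δλ = 147.2° (east) — does not cross 180°.
Total crossings: 2.

2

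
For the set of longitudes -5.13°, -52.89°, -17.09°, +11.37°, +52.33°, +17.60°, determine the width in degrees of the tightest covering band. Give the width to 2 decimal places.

105.22°

Sort the longitudes: -52.89°, -17.09°, -5.13°, +11.37°, +17.60°, +52.33°.
Eastward gaps between consecutive values (wrapping around): 35.80°, 11.96°, 16.50°, 6.23°, 34.73°, 254.78°.
Largest gap = 254.78° ⇒ minimal covering band is its complement: 360° − 254.78° = 105.22°.
Band runs from -52.89° eastward to +52.33°.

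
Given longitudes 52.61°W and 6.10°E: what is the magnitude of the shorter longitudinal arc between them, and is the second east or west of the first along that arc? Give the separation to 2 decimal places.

58.71° east

Raw difference: 6.10 − -52.61 = 58.71°.
Normalise into (−180°, 180°]: 58.71° stays 58.71°.
Positive ⇒ the second point lies to the east; separation 58.71°.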